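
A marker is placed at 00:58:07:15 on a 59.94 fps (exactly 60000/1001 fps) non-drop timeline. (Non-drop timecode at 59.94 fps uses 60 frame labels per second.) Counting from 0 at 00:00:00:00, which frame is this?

209235

Total seconds to the label: (0 × 3600 + 58 × 60 + 7) = 3487.
Frame index = 3487 × 60 + 15 = 209235.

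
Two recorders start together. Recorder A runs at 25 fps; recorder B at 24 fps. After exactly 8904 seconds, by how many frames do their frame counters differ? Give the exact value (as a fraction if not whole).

A emits 25 × 8904 = 222600 frames; B emits 24 × 8904 = 213696.
Difference = 8904 frames; B is behind A.

8904 frames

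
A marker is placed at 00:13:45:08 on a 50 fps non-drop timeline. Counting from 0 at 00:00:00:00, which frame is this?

Total seconds to the label: (0 × 3600 + 13 × 60 + 45) = 825.
Frame index = 825 × 50 + 8 = 41258.

41258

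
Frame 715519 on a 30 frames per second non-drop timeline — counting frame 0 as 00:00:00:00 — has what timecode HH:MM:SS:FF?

06:37:30:19

715519 ÷ 30 = 23850 full seconds, remainder 19 frames.
23850 s = 6 h 37 min 30 s.
Timecode: 06:37:30:19.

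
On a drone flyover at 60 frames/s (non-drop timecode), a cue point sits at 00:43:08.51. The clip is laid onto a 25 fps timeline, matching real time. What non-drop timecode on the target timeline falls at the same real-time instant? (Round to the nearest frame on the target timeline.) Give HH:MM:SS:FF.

Source frame index: (0×3600 + 43×60 + 8) × 60 + 51 = 155331.
Real time: 155331 / (60) = 51777/20 s.
Target frame: (51777/20) × (25) = 258885/4 ≈ 64721.250 → 64721.
At 25 labels/s: frame 64721 → 00:43:08:21.

00:43:08:21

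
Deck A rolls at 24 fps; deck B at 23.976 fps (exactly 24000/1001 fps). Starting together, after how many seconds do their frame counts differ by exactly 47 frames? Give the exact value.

47047/24 seconds

The gap grows by |24000/1001 − 24| = 24/1001 frames per second.
Time for a 47-frame gap: 47 ÷ (24/1001) = 47047/24 s.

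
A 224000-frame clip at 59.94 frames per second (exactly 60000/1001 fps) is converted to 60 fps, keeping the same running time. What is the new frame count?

224224 frames

Target frames = source frames × (target rate / source rate) = 224000 × (60)/(60000/1001) = 224000 × 1001/1000 = 224224.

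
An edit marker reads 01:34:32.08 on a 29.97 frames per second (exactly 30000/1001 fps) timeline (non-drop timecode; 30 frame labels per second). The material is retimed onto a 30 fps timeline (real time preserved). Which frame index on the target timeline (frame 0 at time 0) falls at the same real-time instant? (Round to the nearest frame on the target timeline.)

Source frame index: (1×3600 + 34×60 + 32) × 30 + 8 = 170168.
Real time: 170168 / (30000/1001) = 21292271/3750 s.
Target frame: (21292271/3750) × (30) = 21292271/125 ≈ 170338.168 → 170338.

frame 170338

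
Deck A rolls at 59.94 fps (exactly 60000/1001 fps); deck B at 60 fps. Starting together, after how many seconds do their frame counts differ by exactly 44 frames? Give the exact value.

11011/15 seconds

The gap grows by |60 − 60000/1001| = 60/1001 frames per second.
Time for a 44-frame gap: 44 ÷ (60/1001) = 11011/15 s.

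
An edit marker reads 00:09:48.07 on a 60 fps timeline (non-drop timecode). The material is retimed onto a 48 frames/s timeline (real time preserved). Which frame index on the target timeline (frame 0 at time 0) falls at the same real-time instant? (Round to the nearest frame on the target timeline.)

frame 28230

Source frame index: (0×3600 + 9×60 + 48) × 60 + 7 = 35287.
Real time: 35287 / (60) = 35287/60 s.
Target frame: (35287/60) × (48) = 141148/5 ≈ 28229.600 → 28230.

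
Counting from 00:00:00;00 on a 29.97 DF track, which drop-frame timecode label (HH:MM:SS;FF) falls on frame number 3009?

Ten DF minutes hold 17982 frames, so frame 3009 lies in block 0 (frames 0–17981) with 3009 frames into that block.
The block's first minute is 1800 frames and the rest 1798 each; 3009 frames reaches minute 1, so 0 × 18 + 1 × 2 = 2 labels have been skipped so far.
Adding those back, label number 3009 + 2 = 3011 at 30 labels/s is 100 s + 11 f = 0 h 1 min 40 s frame 11, i.e. 00:01:40;11.

00:01:40;11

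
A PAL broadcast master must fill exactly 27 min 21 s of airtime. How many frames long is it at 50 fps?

27 min 21 s = 1641 s.
Frames = 1641 × 50 = 82050.

82050 frames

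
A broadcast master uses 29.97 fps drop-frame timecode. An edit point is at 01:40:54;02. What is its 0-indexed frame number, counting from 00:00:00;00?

181442

As if non-drop at 30 labels/s: (1 × 3600 + 40 × 60 + 54) × 30 + 2 = 181622.
Minute boundaries passed: 100; those not divisible by 10: 100 − 10 = 90; dropped labels = 2 × 90 = 180.
Actual frame index = 181622 − 180 = 181442.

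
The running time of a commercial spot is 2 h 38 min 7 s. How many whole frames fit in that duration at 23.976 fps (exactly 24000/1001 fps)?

227460 frames

2 h 38 min 7 s = 9487 s.
Frames = 9487 × 24000/1001 = 227688000/1001 ≈ 227460.5395.
Complete frames: 227460.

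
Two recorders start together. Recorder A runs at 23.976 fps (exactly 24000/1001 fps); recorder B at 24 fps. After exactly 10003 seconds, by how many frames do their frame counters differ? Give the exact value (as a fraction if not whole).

34296/143 frames

A emits 24000/1001 × 10003 = 34296000/143 frames; B emits 24 × 10003 = 240072.
Difference = 34296/143 frames (≈ 239.8322); B is ahead of A.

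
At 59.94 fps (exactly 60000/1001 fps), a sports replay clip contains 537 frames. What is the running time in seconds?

Running time = 537 / (60000/1001) = 8.95895 s.

8.95895 seconds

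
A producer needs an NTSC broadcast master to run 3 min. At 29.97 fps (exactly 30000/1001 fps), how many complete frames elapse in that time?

5394 frames

3 min = 180 s.
Frames = 180 × 30000/1001 = 5400000/1001 ≈ 5394.6054.
Complete frames: 5394.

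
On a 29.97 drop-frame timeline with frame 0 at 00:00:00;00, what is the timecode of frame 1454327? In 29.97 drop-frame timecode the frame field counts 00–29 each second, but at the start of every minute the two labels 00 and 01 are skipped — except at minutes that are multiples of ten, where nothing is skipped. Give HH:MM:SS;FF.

Ten DF minutes hold 17982 frames, so frame 1454327 lies in block 80 (frames 1438560–1456541) with 15767 frames into that block.
The block's first minute is 1800 frames and the rest 1798 each; 15767 frames reaches minute 8, so 80 × 18 + 8 × 2 = 1456 labels have been skipped so far.
Adding those back, label number 1454327 + 1456 = 1455783 at 30 labels/s is 48526 s + 3 f = 13 h 28 min 46 s frame 3, i.e. 13:28:46;03.

13:28:46;03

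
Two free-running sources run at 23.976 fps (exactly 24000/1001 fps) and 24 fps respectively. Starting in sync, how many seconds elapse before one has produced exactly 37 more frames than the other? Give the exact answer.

37037/24 seconds

The gap grows by |24 − 24000/1001| = 24/1001 frames per second.
Time for a 37-frame gap: 37 ÷ (24/1001) = 37037/24 s.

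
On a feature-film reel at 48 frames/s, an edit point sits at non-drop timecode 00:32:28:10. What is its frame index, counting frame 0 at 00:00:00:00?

Total seconds to the label: (0 × 3600 + 32 × 60 + 28) = 1948.
Frame index = 1948 × 48 + 10 = 93514.

frame 93514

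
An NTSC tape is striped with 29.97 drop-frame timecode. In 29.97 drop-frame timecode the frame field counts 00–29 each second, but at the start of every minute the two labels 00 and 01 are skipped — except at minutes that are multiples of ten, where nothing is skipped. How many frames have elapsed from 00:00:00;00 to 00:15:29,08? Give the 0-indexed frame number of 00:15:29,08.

As if non-drop at 30 labels/s: (0 × 3600 + 15 × 60 + 29) × 30 + 8 = 27878.
Minute boundaries passed: 15; those not divisible by 10: 15 − 1 = 14; dropped labels = 2 × 14 = 28.
Actual frame index = 27878 − 28 = 27850.

27850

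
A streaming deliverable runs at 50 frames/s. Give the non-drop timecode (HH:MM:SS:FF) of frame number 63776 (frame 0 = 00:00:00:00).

00:21:15:26

63776 ÷ 50 = 1275 full seconds, remainder 26 frames.
1275 s = 0 h 21 min 15 s.
Timecode: 00:21:15:26.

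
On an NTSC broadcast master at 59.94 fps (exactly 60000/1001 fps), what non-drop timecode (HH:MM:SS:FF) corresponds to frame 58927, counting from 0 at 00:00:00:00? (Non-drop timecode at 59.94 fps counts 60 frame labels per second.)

58927 ÷ 60 = 982 full seconds, remainder 7 frames.
982 s = 0 h 16 min 22 s.
Timecode: 00:16:22:07.

00:16:22:07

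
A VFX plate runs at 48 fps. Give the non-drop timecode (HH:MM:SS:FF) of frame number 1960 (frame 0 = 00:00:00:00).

00:00:40:40

1960 ÷ 48 = 40 full seconds, remainder 40 frames.
40 s = 0 h 0 min 40 s.
Timecode: 00:00:40:40.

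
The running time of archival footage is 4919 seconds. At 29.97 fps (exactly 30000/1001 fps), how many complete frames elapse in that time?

147422 frames

Frames = 4919 × 30000/1001 = 147570000/1001 ≈ 147422.5774.
Complete frames: 147422.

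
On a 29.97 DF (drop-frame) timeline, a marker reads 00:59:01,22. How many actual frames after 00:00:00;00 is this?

Complete 10-minute blocks: 5, each 17982 frames → 89910.
Remaining 9 whole minutes in the current block: 1800 + 8 × 1798 = 16184 frames.
Within the current minute: 1 × 30 + 22 − 2 = 50 (labels ;00/;01 skipped at this minute). Total = 89910 + 16184 + 50 = 106144.

106144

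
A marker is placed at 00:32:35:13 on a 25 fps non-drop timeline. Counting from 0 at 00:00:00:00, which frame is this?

Total seconds to the label: (0 × 3600 + 32 × 60 + 35) = 1955.
Frame index = 1955 × 25 + 13 = 48888.

48888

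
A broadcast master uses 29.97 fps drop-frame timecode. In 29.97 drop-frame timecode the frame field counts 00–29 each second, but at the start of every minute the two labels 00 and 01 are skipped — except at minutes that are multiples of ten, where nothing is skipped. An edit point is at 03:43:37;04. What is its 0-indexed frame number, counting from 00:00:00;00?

Complete 10-minute blocks: 22, each 17982 frames → 395604.
Remaining 3 whole minutes in the current block: 1800 + 2 × 1798 = 5396 frames.
Within the current minute: 37 × 30 + 4 − 2 = 1112 (labels ;00/;01 skipped at this minute). Total = 395604 + 5396 + 1112 = 402112.

402112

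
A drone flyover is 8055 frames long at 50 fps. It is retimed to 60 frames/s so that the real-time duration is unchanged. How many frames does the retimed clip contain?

Target frames = source frames × (target rate / source rate) = 8055 × (60)/(50) = 8055 × 6/5 = 9666.

9666 frames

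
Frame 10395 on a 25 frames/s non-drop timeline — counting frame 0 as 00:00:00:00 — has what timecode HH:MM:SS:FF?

10395 ÷ 25 = 415 full seconds, remainder 20 frames.
415 s = 0 h 6 min 55 s.
Timecode: 00:06:55:20.

00:06:55:20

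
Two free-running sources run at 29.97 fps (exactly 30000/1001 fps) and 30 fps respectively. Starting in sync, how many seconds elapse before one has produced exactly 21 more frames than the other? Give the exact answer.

The gap grows by |30 − 30000/1001| = 30/1001 frames per second.
Time for a 21-frame gap: 21 ÷ (30/1001) = 700.7 s.

700.7 seconds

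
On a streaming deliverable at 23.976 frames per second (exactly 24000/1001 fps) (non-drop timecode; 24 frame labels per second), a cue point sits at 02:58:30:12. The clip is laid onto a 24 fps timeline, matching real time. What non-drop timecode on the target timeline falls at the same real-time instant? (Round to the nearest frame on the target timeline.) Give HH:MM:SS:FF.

02:58:41:05

Source frame index: (2×3600 + 58×60 + 30) × 24 + 12 = 257052.
Real time: 257052 / (24000/1001) = 21442421/2000 s.
Target frame: (21442421/2000) × (24) = 64327263/250 ≈ 257309.052 → 257309.
At 24 labels/s: frame 257309 → 02:58:41:05.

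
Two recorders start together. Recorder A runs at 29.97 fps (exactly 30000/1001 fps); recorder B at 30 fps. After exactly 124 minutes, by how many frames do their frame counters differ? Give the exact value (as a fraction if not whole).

124 min = 7440 s.
A emits 30000/1001 × 7440 = 223200000/1001 frames; B emits 30 × 7440 = 223200.
Difference = 223200/1001 frames (≈ 222.9770); B is ahead of A.

223200/1001 frames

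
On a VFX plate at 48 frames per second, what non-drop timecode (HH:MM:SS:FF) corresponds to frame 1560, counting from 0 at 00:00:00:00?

1560 ÷ 48 = 32 full seconds, remainder 24 frames.
32 s = 0 h 0 min 32 s.
Timecode: 00:00:32:24.

00:00:32:24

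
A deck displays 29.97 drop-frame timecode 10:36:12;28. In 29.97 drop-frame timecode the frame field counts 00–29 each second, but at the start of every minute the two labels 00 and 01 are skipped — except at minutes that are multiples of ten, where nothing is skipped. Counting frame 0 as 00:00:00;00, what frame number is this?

1144042

As if non-drop at 30 labels/s: (10 × 3600 + 36 × 60 + 12) × 30 + 28 = 1145188.
Minute boundaries passed: 636; those not divisible by 10: 636 − 63 = 573; dropped labels = 2 × 573 = 1146.
Actual frame index = 1145188 − 1146 = 1144042.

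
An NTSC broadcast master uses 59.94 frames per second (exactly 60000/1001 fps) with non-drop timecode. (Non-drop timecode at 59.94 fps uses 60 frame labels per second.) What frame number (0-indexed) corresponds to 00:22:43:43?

Total seconds to the label: (0 × 3600 + 22 × 60 + 43) = 1363.
Frame index = 1363 × 60 + 43 = 81823.

81823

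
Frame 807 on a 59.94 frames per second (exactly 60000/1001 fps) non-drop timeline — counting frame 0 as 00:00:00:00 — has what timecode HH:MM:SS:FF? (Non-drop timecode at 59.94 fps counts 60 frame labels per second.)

00:00:13:27

807 ÷ 60 = 13 full seconds, remainder 27 frames.
13 s = 0 h 0 min 13 s.
Timecode: 00:00:13:27.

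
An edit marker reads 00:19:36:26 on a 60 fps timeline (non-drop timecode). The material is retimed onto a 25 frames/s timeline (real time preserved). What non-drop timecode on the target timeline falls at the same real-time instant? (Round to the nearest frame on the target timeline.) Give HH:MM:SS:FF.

00:19:36:11

Source frame index: (0×3600 + 19×60 + 36) × 60 + 26 = 70586.
Real time: 70586 / (60) = 35293/30 s.
Target frame: (35293/30) × (25) = 176465/6 ≈ 29410.833 → 29411.
At 25 labels/s: frame 29411 → 00:19:36:11.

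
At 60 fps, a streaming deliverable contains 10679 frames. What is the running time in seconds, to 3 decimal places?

Running time = 10679 × 1/60 = 10679/60 s ≈ 177.983 s.

177.983 seconds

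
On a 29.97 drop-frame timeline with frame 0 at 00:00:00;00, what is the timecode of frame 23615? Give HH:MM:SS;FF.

00:13:07;29

Ten DF minutes hold 17982 frames, so frame 23615 lies in block 1 (frames 17982–35963) with 5633 frames into that block.
The block's first minute is 1800 frames and the rest 1798 each; 5633 frames reaches minute 3, so 1 × 18 + 3 × 2 = 24 labels have been skipped so far.
Adding those back, label number 23615 + 24 = 23639 at 30 labels/s is 787 s + 29 f = 0 h 13 min 7 s frame 29, i.e. 00:13:07;29.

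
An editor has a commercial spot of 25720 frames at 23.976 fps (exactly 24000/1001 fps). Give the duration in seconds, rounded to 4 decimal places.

Running time = 25720 × 1001/24000 = 643643/600 s ≈ 1072.7383 s.

1072.7383 seconds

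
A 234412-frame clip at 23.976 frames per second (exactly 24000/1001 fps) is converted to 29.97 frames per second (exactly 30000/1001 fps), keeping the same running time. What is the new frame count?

293015 frames

Target frames = source frames × (target rate / source rate) = 234412 × (30000/1001)/(24000/1001) = 234412 × 5/4 = 293015.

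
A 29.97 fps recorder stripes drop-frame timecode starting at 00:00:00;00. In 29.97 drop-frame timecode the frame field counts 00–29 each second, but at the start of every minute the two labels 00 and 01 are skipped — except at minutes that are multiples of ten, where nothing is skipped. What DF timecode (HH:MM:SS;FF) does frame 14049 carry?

Ten DF minutes hold 17982 frames, so frame 14049 lies in block 0 (frames 0–17981) with 14049 frames into that block.
The block's first minute is 1800 frames and the rest 1798 each; 14049 frames reaches minute 7, so 0 × 18 + 7 × 2 = 14 labels have been skipped so far.
Adding those back, label number 14049 + 14 = 14063 at 30 labels/s is 468 s + 23 f = 0 h 7 min 48 s frame 23, i.e. 00:07:48;23.

00:07:48;23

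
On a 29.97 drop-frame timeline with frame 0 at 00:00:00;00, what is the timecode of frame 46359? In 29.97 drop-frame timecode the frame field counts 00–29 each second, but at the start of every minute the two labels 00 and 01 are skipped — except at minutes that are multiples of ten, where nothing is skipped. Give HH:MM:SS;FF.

Ten DF minutes hold 17982 frames, so frame 46359 lies in block 2 (frames 35964–53945) with 10395 frames into that block.
The block's first minute is 1800 frames and the rest 1798 each; 10395 frames reaches minute 5, so 2 × 18 + 5 × 2 = 46 labels have been skipped so far.
Adding those back, label number 46359 + 46 = 46405 at 30 labels/s is 1546 s + 25 f = 0 h 25 min 46 s frame 25, i.e. 00:25:46;25.

00:25:46;25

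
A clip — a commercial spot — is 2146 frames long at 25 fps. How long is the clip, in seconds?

Running time = 2146 / (25) = 85.84 s.

85.84 seconds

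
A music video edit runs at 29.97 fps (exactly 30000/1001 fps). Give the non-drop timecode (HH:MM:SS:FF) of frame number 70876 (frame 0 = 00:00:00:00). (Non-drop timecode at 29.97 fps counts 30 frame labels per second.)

70876 ÷ 30 = 2362 full seconds, remainder 16 frames.
2362 s = 0 h 39 min 22 s.
Timecode: 00:39:22:16.

00:39:22:16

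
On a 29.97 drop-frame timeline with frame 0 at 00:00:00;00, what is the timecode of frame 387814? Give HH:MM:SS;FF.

03:35:40;02

Each 10-minute DF block holds 10 × 60 × 30 − 9 × 2 = 17982 frames. 387814 ÷ 17982 → 21 full blocks, remainder 10192.
Within the partial block the first minute is 1800 frames and each further minute 1798, so 5 further minute boundaries passed. Total skipped labels = 18 × 21 + 2 × 5 = 388.
Non-drop label index = 387814 + 388 = 388202; at 30 labels/s that is 03:35:40:02, i.e. DF 03:35:40;02.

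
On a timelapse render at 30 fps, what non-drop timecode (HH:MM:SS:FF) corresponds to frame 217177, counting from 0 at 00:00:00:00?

02:00:39:07

217177 ÷ 30 = 7239 full seconds, remainder 7 frames.
7239 s = 2 h 0 min 39 s.
Timecode: 02:00:39:07.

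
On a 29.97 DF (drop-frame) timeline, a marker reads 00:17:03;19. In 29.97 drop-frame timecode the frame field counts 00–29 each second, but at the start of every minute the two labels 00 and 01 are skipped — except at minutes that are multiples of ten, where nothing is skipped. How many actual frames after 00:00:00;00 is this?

As if non-drop at 30 labels/s: (0 × 3600 + 17 × 60 + 3) × 30 + 19 = 30709.
Minute boundaries passed: 17; those not divisible by 10: 17 − 1 = 16; dropped labels = 2 × 16 = 32.
Actual frame index = 30709 − 32 = 30677.

30677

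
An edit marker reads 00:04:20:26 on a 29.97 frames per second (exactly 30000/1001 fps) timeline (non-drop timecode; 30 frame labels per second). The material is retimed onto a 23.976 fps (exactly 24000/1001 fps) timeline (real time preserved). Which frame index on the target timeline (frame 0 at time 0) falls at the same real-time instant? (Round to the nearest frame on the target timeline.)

frame 6261

Source frame index: (0×3600 + 4×60 + 20) × 30 + 26 = 7826.
Real time: 7826 / (30000/1001) = 3916913/15000 s.
Target frame: (3916913/15000) × (24000/1001) = 31304/5 ≈ 6260.800 → 6261.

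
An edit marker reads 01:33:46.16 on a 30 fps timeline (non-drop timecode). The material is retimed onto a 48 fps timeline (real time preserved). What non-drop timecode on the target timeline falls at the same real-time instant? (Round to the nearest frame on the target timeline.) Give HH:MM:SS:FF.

01:33:46:26

Source frame index: (1×3600 + 33×60 + 46) × 30 + 16 = 168796.
Real time: 168796 / (30) = 84398/15 s.
Target frame: (84398/15) × (48) = 1350368/5 ≈ 270073.600 → 270074.
At 48 labels/s: frame 270074 → 01:33:46:26.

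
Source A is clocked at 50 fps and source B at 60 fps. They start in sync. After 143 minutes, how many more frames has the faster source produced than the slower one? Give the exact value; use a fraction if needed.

143 min = 8580 s.
A emits 50 × 8580 = 429000 frames; B emits 60 × 8580 = 514800.
Difference = 85800 frames; B is ahead of A.

85800 frames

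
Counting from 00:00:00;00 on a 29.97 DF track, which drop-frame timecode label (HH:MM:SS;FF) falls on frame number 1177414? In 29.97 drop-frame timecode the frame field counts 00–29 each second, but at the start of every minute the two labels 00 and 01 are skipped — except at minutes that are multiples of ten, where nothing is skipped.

10:54:46;12

Ten DF minutes hold 17982 frames, so frame 1177414 lies in block 65 (frames 1168830–1186811) with 8584 frames into that block.
The block's first minute is 1800 frames and the rest 1798 each; 8584 frames reaches minute 4, so 65 × 18 + 4 × 2 = 1178 labels have been skipped so far.
Adding those back, label number 1177414 + 1178 = 1178592 at 30 labels/s is 39286 s + 12 f = 10 h 54 min 46 s frame 12, i.e. 10:54:46;12.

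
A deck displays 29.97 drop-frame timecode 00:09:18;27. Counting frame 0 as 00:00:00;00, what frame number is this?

As if non-drop at 30 labels/s: (0 × 3600 + 9 × 60 + 18) × 30 + 27 = 16767.
Minute boundaries passed: 9; those not divisible by 10: 9 − 0 = 9; dropped labels = 2 × 9 = 18.
Actual frame index = 16767 − 18 = 16749.

16749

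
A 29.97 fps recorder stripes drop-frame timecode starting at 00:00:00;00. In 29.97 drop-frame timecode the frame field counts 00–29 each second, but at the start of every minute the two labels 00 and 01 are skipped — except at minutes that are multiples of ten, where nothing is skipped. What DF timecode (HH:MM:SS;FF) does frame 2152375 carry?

Ten DF minutes hold 17982 frames, so frame 2152375 lies in block 119 (frames 2139858–2157839) with 12517 frames into that block.
The block's first minute is 1800 frames and the rest 1798 each; 12517 frames reaches minute 6, so 119 × 18 + 6 × 2 = 2154 labels have been skipped so far.
Adding those back, label number 2152375 + 2154 = 2154529 at 30 labels/s is 71817 s + 19 f = 19 h 56 min 57 s frame 19, i.e. 19:56:57;19.

19:56:57;19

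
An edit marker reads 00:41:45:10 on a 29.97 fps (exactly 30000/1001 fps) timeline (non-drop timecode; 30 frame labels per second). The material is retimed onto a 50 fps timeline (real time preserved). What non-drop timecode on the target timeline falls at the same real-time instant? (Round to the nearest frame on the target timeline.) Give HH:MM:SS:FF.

Source frame index: (0×3600 + 41×60 + 45) × 30 + 10 = 75160.
Real time: 75160 / (30000/1001) = 1880879/750 s.
Target frame: (1880879/750) × (50) = 1880879/15 ≈ 125391.933 → 125392.
At 50 labels/s: frame 125392 → 00:41:47:42.

00:41:47:42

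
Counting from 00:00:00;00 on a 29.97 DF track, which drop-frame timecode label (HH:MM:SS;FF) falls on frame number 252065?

Ten DF minutes hold 17982 frames, so frame 252065 lies in block 14 (frames 251748–269729) with 317 frames into that block.
The block's first minute is 1800 frames and the rest 1798 each; 317 frames reaches minute 0, so 14 × 18 + 0 × 2 = 252 labels have been skipped so far.
Adding those back, label number 252065 + 252 = 252317 at 30 labels/s is 8410 s + 17 f = 2 h 20 min 10 s frame 17, i.e. 02:20:10;17.

02:20:10;17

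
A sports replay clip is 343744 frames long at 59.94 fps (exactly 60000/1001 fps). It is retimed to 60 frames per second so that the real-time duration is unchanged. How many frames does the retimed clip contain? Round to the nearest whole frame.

Frames at target rate = 343744 × (60) / (60000/1001) = 43010968/125 ≈ 344087.744.
Nearest whole frame: 344088.

344088 frames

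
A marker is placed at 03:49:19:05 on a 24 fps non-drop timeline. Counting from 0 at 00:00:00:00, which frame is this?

330221

Total seconds to the label: (3 × 3600 + 49 × 60 + 19) = 13759.
Frame index = 13759 × 24 + 5 = 330221.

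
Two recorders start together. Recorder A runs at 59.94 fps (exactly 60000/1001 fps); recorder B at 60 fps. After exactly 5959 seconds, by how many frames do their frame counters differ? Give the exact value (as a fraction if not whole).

357540/1001 frames

A emits 60000/1001 × 5959 = 357540000/1001 frames; B emits 60 × 5959 = 357540.
Difference = 357540/1001 frames (≈ 357.1828); B is ahead of A.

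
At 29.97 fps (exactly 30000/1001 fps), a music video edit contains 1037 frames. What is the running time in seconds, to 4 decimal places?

Running time = 1037 × 1001/30000 = 1038037/30000 s ≈ 34.6012 s.

34.6012 seconds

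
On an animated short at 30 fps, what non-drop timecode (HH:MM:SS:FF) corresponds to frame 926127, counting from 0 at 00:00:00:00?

08:34:30:27

926127 ÷ 30 = 30870 full seconds, remainder 27 frames.
30870 s = 8 h 34 min 30 s.
Timecode: 08:34:30:27.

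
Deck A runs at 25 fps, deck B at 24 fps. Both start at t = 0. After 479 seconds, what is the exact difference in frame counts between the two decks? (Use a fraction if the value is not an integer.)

A emits 25 × 479 = 11975 frames; B emits 24 × 479 = 11496.
Difference = 479 frames; B is behind A.

479 frames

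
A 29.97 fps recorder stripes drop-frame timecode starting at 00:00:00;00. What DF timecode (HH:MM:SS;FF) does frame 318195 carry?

Ten DF minutes hold 17982 frames, so frame 318195 lies in block 17 (frames 305694–323675) with 12501 frames into that block.
The block's first minute is 1800 frames and the rest 1798 each; 12501 frames reaches minute 6, so 17 × 18 + 6 × 2 = 318 labels have been skipped so far.
Adding those back, label number 318195 + 318 = 318513 at 30 labels/s is 10617 s + 3 f = 2 h 56 min 57 s frame 3, i.e. 02:56:57;03.

02:56:57;03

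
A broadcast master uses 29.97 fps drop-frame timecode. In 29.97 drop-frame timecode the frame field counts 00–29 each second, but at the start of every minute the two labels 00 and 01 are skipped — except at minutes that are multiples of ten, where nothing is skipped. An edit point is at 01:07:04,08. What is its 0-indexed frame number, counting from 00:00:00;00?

As if non-drop at 30 labels/s: (1 × 3600 + 7 × 60 + 4) × 30 + 8 = 120728.
Minute boundaries passed: 67; those not divisible by 10: 67 − 6 = 61; dropped labels = 2 × 61 = 122.
Actual frame index = 120728 − 122 = 120606.

120606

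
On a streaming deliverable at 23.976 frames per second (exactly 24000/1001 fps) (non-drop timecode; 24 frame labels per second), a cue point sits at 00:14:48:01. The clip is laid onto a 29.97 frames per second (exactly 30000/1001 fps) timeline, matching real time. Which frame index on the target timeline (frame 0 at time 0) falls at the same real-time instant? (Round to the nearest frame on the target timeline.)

frame 26641

Source frame index: (0×3600 + 14×60 + 48) × 24 + 1 = 21313.
Real time: 21313 / (24000/1001) = 21334313/24000 s.
Target frame: (21334313/24000) × (30000/1001) = 106565/4 ≈ 26641.250 → 26641.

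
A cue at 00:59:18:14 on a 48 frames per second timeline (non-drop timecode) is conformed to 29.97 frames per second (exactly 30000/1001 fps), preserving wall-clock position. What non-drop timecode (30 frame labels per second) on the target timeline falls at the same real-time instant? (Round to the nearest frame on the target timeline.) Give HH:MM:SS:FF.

00:59:14:22

Source frame index: (0×3600 + 59×60 + 18) × 48 + 14 = 170798.
Real time: 170798 / (48) = 85399/24 s.
Target frame: (85399/24) × (30000/1001) = 106748750/1001 ≈ 106642.108 → 106642.
At 30 labels/s: frame 106642 → 00:59:14:22.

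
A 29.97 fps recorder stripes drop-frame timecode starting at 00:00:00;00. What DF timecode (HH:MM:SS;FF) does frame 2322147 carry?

Ten DF minutes hold 17982 frames, so frame 2322147 lies in block 129 (frames 2319678–2337659) with 2469 frames into that block.
The block's first minute is 1800 frames and the rest 1798 each; 2469 frames reaches minute 1, so 129 × 18 + 1 × 2 = 2324 labels have been skipped so far.
Adding those back, label number 2322147 + 2324 = 2324471 at 30 labels/s is 77482 s + 11 f = 21 h 31 min 22 s frame 11, i.e. 21:31:22;11.

21:31:22;11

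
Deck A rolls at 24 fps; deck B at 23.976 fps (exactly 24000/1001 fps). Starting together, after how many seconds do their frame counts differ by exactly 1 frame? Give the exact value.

The gap grows by |24000/1001 − 24| = 24/1001 frames per second.
Time for a 1-frame gap: 1 ÷ (24/1001) = 1001/24 s.

1001/24 seconds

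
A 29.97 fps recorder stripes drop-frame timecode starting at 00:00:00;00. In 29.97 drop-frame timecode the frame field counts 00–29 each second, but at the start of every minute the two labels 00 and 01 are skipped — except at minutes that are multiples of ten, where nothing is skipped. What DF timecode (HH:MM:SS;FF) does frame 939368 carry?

Ten DF minutes hold 17982 frames, so frame 939368 lies in block 52 (frames 935064–953045) with 4304 frames into that block.
The block's first minute is 1800 frames and the rest 1798 each; 4304 frames reaches minute 2, so 52 × 18 + 2 × 2 = 940 labels have been skipped so far.
Adding those back, label number 939368 + 940 = 940308 at 30 labels/s is 31343 s + 18 f = 8 h 42 min 23 s frame 18, i.e. 08:42:23;18.

08:42:23;18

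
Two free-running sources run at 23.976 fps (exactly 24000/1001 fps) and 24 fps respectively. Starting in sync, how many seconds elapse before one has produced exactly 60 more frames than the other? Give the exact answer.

The gap grows by |24 − 24000/1001| = 24/1001 frames per second.
Time for a 60-frame gap: 60 ÷ (24/1001) = 2502.5 s.

2502.5 seconds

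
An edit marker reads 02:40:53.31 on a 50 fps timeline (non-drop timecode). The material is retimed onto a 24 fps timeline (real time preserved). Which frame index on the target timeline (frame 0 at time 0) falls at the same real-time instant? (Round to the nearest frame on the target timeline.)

frame 231687

Source frame index: (2×3600 + 40×60 + 53) × 50 + 31 = 482681.
Real time: 482681 / (50) = 482681/50 s.
Target frame: (482681/50) × (24) = 5792172/25 ≈ 231686.880 → 231687.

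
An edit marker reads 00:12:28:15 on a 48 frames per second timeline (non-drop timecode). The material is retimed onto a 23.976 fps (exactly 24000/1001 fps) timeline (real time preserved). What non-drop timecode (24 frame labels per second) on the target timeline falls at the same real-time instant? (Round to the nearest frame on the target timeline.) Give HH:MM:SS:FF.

Source frame index: (0×3600 + 12×60 + 28) × 48 + 15 = 35919.
Real time: 35919 / (48) = 11973/16 s.
Target frame: (11973/16) × (24000/1001) = 1381500/77 ≈ 17941.558 → 17942.
At 24 labels/s: frame 17942 → 00:12:27:14.

00:12:27:14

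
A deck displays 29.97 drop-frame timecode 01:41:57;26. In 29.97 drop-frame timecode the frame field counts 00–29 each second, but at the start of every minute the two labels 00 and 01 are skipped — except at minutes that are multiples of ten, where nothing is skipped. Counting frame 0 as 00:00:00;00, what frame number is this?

183354

Complete 10-minute blocks: 10, each 17982 frames → 179820.
Remaining 1 whole minute in the current block: 1800 + 0 × 1798 = 1800 frames.
Within the current minute: 57 × 30 + 26 − 2 = 1734 (labels ;00/;01 skipped at this minute). Total = 179820 + 1800 + 1734 = 183354.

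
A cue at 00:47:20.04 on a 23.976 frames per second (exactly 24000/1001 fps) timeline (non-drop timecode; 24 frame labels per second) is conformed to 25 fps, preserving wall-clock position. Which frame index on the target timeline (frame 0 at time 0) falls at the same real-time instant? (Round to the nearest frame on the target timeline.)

Source frame index: (0×3600 + 47×60 + 20) × 24 + 4 = 68164.
Real time: 68164 / (24000/1001) = 17058041/6000 s.
Target frame: (17058041/6000) × (25) = 17058041/240 ≈ 71075.171 → 71075.

frame 71075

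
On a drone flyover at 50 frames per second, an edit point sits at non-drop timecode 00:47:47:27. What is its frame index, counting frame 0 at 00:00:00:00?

Total seconds to the label: (0 × 3600 + 47 × 60 + 47) = 2867.
Frame index = 2867 × 50 + 27 = 143377.

143377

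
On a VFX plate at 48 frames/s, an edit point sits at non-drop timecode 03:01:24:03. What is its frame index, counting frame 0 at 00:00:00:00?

Total seconds to the label: (3 × 3600 + 1 × 60 + 24) = 10884.
Frame index = 10884 × 48 + 3 = 522435.

522435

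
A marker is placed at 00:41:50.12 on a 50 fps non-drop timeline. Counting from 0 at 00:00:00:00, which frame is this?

Total seconds to the label: (0 × 3600 + 41 × 60 + 50) = 2510.
Frame index = 2510 × 50 + 12 = 125512.

125512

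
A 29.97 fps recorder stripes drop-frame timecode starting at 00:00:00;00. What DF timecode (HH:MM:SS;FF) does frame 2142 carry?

Ten DF minutes hold 17982 frames, so frame 2142 lies in block 0 (frames 0–17981) with 2142 frames into that block.
The block's first minute is 1800 frames and the rest 1798 each; 2142 frames reaches minute 1, so 0 × 18 + 1 × 2 = 2 labels have been skipped so far.
Adding those back, label number 2142 + 2 = 2144 at 30 labels/s is 71 s + 14 f = 0 h 1 min 11 s frame 14, i.e. 00:01:11;14.

00:01:11;14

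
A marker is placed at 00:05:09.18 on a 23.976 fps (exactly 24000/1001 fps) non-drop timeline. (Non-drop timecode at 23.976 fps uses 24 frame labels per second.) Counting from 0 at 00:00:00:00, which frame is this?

frame 7434

Total seconds to the label: (0 × 3600 + 5 × 60 + 9) = 309.
Frame index = 309 × 24 + 18 = 7434.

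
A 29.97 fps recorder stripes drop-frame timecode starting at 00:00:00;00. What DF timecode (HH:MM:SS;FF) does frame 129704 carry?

Ten DF minutes hold 17982 frames, so frame 129704 lies in block 7 (frames 125874–143855) with 3830 frames into that block.
The block's first minute is 1800 frames and the rest 1798 each; 3830 frames reaches minute 2, so 7 × 18 + 2 × 2 = 130 labels have been skipped so far.
Adding those back, label number 129704 + 130 = 129834 at 30 labels/s is 4327 s + 24 f = 1 h 12 min 7 s frame 24, i.e. 01:12:07;24.

01:12:07;24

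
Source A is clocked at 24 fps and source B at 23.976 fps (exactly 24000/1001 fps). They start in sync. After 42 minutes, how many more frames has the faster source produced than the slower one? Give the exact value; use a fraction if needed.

42 min = 2520 s.
A emits 24 × 2520 = 60480 frames; B emits 24000/1001 × 2520 = 8640000/143.
Difference = 8640/143 frames (≈ 60.4196); B is behind A.

8640/143 frames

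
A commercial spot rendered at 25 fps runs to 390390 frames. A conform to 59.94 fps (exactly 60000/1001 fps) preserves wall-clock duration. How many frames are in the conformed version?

Target frames = source frames × (target rate / source rate) = 390390 × (60000/1001)/(25) = 390390 × 2400/1001 = 936000.

936000 frames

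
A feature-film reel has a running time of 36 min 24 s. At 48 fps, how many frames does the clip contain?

36 min 24 s = 2184 s.
Frames = 2184 × 48 = 104832.

104832 frames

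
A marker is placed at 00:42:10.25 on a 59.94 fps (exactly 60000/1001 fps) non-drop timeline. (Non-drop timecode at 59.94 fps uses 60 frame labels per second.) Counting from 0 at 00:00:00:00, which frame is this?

151825

Total seconds to the label: (0 × 3600 + 42 × 60 + 10) = 2530.
Frame index = 2530 × 60 + 25 = 151825.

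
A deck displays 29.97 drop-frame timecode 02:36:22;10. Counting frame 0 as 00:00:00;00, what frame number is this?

As if non-drop at 30 labels/s: (2 × 3600 + 36 × 60 + 22) × 30 + 10 = 281470.
Minute boundaries passed: 156; those not divisible by 10: 156 − 15 = 141; dropped labels = 2 × 141 = 282.
Actual frame index = 281470 − 282 = 281188.

281188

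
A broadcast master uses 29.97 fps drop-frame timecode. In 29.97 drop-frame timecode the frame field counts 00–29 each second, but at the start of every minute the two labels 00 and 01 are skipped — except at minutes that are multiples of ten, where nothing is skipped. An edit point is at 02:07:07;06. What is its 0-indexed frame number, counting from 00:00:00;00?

Complete 10-minute blocks: 12, each 17982 frames → 215784.
Remaining 7 whole minutes in the current block: 1800 + 6 × 1798 = 12588 frames.
Within the current minute: 7 × 30 + 6 − 2 = 214 (labels ;00/;01 skipped at this minute). Total = 215784 + 12588 + 214 = 228586.

228586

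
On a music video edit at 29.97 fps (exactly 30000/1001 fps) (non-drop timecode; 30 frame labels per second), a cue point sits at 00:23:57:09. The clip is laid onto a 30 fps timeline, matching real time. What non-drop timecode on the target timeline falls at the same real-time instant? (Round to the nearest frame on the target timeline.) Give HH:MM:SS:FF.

00:23:58:22

Source frame index: (0×3600 + 23×60 + 57) × 30 + 9 = 43119.
Real time: 43119 / (30000/1001) = 14387373/10000 s.
Target frame: (14387373/10000) × (30) = 43162119/1000 ≈ 43162.119 → 43162.
At 30 labels/s: frame 43162 → 00:23:58:22.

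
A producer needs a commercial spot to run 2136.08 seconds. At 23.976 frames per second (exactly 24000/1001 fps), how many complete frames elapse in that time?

51214 frames

Frames = 2136.08 × 24000/1001 = 51265920/1001 ≈ 51214.7053.
Complete frames: 51214.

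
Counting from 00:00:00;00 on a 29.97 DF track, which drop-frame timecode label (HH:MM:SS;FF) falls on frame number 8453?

00:04:42;01

Ten DF minutes hold 17982 frames, so frame 8453 lies in block 0 (frames 0–17981) with 8453 frames into that block.
The block's first minute is 1800 frames and the rest 1798 each; 8453 frames reaches minute 4, so 0 × 18 + 4 × 2 = 8 labels have been skipped so far.
Adding those back, label number 8453 + 8 = 8461 at 30 labels/s is 282 s + 1 f = 0 h 4 min 42 s frame 1, i.e. 00:04:42;01.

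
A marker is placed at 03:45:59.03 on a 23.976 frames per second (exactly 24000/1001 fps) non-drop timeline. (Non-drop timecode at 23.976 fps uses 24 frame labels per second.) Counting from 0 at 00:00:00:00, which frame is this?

frame 325419

Total seconds to the label: (3 × 3600 + 45 × 60 + 59) = 13559.
Frame index = 13559 × 24 + 3 = 325419.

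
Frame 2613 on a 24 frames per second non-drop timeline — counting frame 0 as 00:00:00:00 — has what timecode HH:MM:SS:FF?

00:01:48:21

2613 ÷ 24 = 108 full seconds, remainder 21 frames.
108 s = 0 h 1 min 48 s.
Timecode: 00:01:48:21.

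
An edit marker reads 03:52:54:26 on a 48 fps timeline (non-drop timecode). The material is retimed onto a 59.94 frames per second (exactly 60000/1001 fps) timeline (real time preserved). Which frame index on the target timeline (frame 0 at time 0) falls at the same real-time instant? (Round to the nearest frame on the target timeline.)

frame 837635

Source frame index: (3×3600 + 52×60 + 54) × 48 + 26 = 670778.
Real time: 670778 / (48) = 335389/24 s.
Target frame: (335389/24) × (60000/1001) = 838472500/1001 ≈ 837634.865 → 837635.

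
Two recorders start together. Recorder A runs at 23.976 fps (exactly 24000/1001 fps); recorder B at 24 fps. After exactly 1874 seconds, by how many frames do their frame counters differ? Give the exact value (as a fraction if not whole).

44976/1001 frames

A emits 24000/1001 × 1874 = 44976000/1001 frames; B emits 24 × 1874 = 44976.
Difference = 44976/1001 frames (≈ 44.9311); B is ahead of A.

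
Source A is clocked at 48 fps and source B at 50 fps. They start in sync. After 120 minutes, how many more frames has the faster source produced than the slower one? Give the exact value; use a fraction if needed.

14400 frames

120 min = 7200 s.
A emits 48 × 7200 = 345600 frames; B emits 50 × 7200 = 360000.
Difference = 14400 frames; B is ahead of A.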